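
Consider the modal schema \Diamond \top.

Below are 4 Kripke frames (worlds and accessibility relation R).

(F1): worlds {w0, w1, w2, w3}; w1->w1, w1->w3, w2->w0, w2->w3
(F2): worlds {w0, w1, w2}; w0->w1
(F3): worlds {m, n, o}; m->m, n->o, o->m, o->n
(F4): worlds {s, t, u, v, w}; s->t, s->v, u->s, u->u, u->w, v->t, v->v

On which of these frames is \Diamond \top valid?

(F3)

This is the axiom for seriality; its first-order frame correspondent is \forall x \exists y Rxy.
(F1): fails — world w0 has no successor.
(F2): fails — world w1 has no successor.
(F3): satisfies the condition.
(F4): fails — world t has no successor.
Valid on: (F3).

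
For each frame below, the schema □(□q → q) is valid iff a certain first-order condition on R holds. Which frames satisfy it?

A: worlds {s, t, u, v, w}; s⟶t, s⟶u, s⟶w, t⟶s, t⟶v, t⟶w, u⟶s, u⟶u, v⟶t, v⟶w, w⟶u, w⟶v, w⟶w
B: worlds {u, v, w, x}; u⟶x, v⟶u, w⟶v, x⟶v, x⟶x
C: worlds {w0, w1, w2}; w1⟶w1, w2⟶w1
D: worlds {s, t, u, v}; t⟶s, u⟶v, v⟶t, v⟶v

C

Frame correspondent (Sahlqvist): ∀x ∀y (Rxy → Ryy) — i.e. shift-reflexivity.
A: fails — Rtv but not Rvv.
B: fails — Rvu but not Ruu.
C: satisfies the condition.
D: fails — Rvt but not Rtt.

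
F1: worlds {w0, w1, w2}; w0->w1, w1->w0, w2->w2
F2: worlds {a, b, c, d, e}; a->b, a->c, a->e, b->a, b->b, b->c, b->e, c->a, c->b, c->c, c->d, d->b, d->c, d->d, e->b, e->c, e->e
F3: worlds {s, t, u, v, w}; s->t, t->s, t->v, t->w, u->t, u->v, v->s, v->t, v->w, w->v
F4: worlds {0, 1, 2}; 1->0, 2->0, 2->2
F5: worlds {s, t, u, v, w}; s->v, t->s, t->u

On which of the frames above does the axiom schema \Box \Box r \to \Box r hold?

F2

The schema corresponds to density: \forall x \forall y (Rxy \to \exists z (Rxz \wedge Rzy)).
F1: fails — Rw0w1 but no z with Rw0z and Rzw1.
F2: condition met.
F3: fails — Rwv but no z with Rwz and Rzv.
F4: fails — R10 but no z with R1z and Rz0.
F5: fails — Rtu but no z with Rtz and Rzu.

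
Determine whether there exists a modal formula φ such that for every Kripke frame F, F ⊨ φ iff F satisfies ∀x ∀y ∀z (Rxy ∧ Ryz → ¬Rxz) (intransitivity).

No

If a class were modally definable it would be closed under surjective bounded morphisms (Goldblatt–Thomason).
The 3-cycle (worlds s,t,u with s→t→u→s) is intransitive. Mapping every world to a single reflexive point • is a surjective bounded morphism; the reflexive point is not intransitive (R••∧R•• but R••).
Hence intransitivity is not modally definable.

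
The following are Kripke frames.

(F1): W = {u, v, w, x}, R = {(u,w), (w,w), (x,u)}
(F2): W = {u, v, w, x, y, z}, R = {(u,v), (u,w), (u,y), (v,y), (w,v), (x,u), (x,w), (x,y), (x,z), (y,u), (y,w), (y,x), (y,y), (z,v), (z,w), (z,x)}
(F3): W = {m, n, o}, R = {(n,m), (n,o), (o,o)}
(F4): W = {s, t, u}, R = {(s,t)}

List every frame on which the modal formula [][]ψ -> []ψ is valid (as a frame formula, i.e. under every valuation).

The schema corresponds to density: forall x forall y (Rxy -> exists z (Rxz & Rzy)).
(F1): fails — Rxu but no z with Rxz and Rzu.
(F2): fails — Rzx but no t with Rzt and Rtx.
(F3): fails — Rnm but no z with Rnz and Rzm.
(F4): fails — Rst but no z with Rsz and Rzt.
Valid on no frame.

none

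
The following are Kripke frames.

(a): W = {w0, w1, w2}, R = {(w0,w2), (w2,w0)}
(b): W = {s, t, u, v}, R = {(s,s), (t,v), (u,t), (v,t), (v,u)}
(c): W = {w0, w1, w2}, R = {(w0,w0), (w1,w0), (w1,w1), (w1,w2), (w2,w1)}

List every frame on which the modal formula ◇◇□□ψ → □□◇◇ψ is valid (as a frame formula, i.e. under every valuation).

(a), (c)

The schema corresponds to a generalized confluence (Geach) condition: ∀x ∀y ∀z ((xR²y ∧ xR²z) → ∃w (yR²w ∧ zR²w)).
(a): condition met.
(b): fails — tR²t, tR²u but no w with tR²w and uR²w.
(c): condition met.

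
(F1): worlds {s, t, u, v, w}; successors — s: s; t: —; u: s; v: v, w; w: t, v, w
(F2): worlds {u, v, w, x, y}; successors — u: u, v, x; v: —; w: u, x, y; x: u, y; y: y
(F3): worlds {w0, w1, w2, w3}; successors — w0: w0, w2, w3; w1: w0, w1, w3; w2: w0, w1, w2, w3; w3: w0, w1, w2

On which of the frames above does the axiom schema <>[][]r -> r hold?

(F3)

The schema corresponds to a generalized confluence (Geach) condition: forall x forall y (xRy -> exists w (y R^2 w & x = w)).
(F1): fails — uRs but no w* with sR²w* and u=w*.
(F2): fails — uRv but no t with vR²t and u=t.
(F3): holds.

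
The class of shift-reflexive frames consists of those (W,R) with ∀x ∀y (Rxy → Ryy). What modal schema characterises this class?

This is shift-reflexivity; the standard corresponding axiom is T□: □(□r → r).
Suppose □(□r→r) is valid. Take Rxy and set V(r)={w : Ryw}. Then at y, □r holds; since □(□r→r) at x, □r→r at y, so r at y, i.e. Ryy.

□(□r → r)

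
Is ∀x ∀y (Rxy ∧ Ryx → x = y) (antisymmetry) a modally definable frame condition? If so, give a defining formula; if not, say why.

If a class were modally definable it would be closed under surjective bounded morphisms (Goldblatt–Thomason).
The 8-cycle (worlds 0,1,2,3,4,5,6,7 with 0→1→2→3→4→5→6→7→0) is antisymmetric. Sending even-indexed worlds to • and odd-indexed worlds to ∘ is a surjective bounded morphism onto the two-world frame with •↔∘, which is not antisymmetric.
So no modal formula (or set of formulas) defines exactly the antisymmetric frames.

Not modally definable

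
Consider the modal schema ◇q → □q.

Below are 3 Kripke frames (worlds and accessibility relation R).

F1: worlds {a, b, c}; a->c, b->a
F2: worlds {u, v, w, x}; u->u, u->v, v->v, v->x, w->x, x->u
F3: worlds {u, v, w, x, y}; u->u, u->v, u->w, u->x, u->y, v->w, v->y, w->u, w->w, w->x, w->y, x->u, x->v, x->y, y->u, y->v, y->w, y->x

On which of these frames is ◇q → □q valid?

F1

This is the axiom for partial functionality; its first-order frame correspondent is ∀x ∀y ∀z (Rxy ∧ Rxz → y = z).
F1: ✓.
F2: fails — u sees both u and v.
F3: fails — u sees both u and v.
Valid on: F1.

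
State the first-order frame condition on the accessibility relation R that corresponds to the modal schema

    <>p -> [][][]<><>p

This is a Sahlqvist (Geach-type) schema ◇^1□^0p → □^3◇^2p.
Minimal-valuation argument: fix x; take any y with xR^1y and any z with xR^3z. Set V(p) to the set of worlds R-reachable from y in exactly 0 steps. Then □^0p holds at y, so the antecedent holds at x; validity forces ◇^2p at z, giving a w with zR^2w and yR^0w.
First-order correspondent: forall x forall y forall z ((xRy & x R^3 z) -> exists w (y = w & z R^2 w)).

forall x forall y forall z ((xRy & x R^3 z) -> exists w (y = w & z R^2 w))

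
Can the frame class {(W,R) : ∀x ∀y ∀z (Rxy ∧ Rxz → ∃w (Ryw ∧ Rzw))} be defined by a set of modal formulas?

Yes, by ◇□q → □◇q

The condition is convergence. A defining modal formula is ◇□q → □◇q.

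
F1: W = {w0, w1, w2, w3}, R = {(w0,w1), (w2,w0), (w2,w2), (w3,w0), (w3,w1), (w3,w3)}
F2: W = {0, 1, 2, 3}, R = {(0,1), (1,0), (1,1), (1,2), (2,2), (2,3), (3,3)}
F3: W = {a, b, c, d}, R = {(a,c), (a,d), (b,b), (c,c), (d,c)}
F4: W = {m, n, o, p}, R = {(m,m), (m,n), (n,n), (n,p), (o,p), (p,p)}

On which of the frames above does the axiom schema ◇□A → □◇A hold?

F3, F4

The schema corresponds to convergence: ∀x ∀y ∀z (Rxy ∧ Rxz → ∃w (Ryw ∧ Rzw)).
F1: fails — Rw0w1 and Rw0w1 but w1 and w1 have no common successor.
F2: fails — R10 and R12 but 0 and 2 have no common successor.
F3: holds.
F4: holds.
Valid on: F3, F4.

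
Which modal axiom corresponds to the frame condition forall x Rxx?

The condition is reflexivity. The T schema □ψ → ψ defines it.
Suppose □ψ→ψ is valid. At any x set V(ψ)={w : Rxw}. Then □ψ holds at x, so ψ holds at x, i.e. Rxx.

□ψ → ψ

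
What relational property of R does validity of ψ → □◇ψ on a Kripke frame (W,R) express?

symmetry

Suppose ψ→□◇ψ is valid. Take Rxy and set V(ψ)={x}. Then ψ at x, so □◇ψ at x, so ◇ψ at y, so some z with Ryz has ψ; z=x, i.e. Ryx.
The converse is a direct semantic check.
Frame condition: ∀x ∀y (Rxy → Ryx).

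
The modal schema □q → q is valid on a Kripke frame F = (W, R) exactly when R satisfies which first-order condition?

Reflexivity

Suppose □q→q is valid. At any x set V(q)={w : Rxw}. Then □q holds at x, so q holds at x, i.e. Rxx.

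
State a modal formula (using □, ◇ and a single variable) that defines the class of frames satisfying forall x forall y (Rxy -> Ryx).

p → □◇p

The condition is symmetry. The B schema p → □◇p defines it.
Suppose p→□◇p is valid. Take Rxy and set V(p)={x}. Then p at x, so □◇p at x, so ◇p at y, so some z with Ryz has p; z=x, i.e. Ryx.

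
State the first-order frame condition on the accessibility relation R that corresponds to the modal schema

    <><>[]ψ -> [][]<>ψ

This is a Sahlqvist (Geach-type) schema ◇^2□^1ψ → □^2◇^1ψ.
Minimal-valuation argument: fix x; take any y with xR^2y and any z with xR^2z. Set V(ψ) to the set of worlds R-reachable from y in exactly 1 step. Then □^1ψ holds at y, so the antecedent holds at x; validity forces ◇^1ψ at z, giving a w with zR^1w and yR^1w.
First-order correspondent: forall x forall y forall z ((x R^2 y & x R^2 z) -> exists w (yRw & zRw)).

forall x forall y forall z ((x R^2 y & x R^2 z) -> exists w (yRw & zRw))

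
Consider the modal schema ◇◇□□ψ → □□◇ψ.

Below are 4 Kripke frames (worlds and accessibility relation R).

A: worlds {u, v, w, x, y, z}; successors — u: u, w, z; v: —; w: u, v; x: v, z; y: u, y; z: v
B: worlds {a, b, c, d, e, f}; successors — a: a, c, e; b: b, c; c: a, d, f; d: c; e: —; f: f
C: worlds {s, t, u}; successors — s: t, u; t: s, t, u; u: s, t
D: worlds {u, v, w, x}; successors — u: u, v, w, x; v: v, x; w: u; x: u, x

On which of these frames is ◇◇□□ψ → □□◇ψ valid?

This is the axiom for a generalized confluence (Geach) condition; its first-order frame correspondent is ∀x ∀y ∀z ((xR²y ∧ xR²z) → ∃w (yR²w ∧ zRw)).
A: fails — uR²u, uR²v but no t with uR²t and vRt.
B: fails — aR²a, aR²e but no w with aR²w and eRw.
C: satisfies the condition.
D: satisfies the condition.

C, D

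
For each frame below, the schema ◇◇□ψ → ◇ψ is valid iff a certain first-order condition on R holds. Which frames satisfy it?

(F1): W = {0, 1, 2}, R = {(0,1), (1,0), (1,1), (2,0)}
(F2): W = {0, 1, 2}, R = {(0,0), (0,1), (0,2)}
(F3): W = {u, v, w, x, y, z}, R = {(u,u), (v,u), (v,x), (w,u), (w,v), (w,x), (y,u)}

The schema corresponds to a generalized confluence (Geach) condition: ∀x ∀y (xR²y → ∃w (yRw ∧ xRw)).
(F1): satisfies the condition.
(F2): fails — 0R²1 but no w with 1Rw and 0Rw.
(F3): fails — wR²x but no t with xRt and wRt.

(F1)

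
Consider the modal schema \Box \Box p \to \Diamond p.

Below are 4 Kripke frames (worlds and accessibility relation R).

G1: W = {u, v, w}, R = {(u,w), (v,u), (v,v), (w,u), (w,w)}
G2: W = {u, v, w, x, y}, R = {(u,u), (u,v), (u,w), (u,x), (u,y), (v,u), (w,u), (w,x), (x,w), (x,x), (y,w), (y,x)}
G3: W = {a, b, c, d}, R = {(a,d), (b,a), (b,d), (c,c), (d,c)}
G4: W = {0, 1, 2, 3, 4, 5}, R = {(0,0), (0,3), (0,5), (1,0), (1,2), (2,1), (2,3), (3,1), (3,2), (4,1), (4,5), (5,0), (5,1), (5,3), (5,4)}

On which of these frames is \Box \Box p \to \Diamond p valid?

This is the axiom for a generalized confluence (Geach) condition; its first-order frame correspondent is \forall x \exists w (x R^2 w \wedge xRw).
G1: holds.
G2: holds.
G3: fails — at a but no w with aR²w and aRw.
G4: holds.

G1, G2, G4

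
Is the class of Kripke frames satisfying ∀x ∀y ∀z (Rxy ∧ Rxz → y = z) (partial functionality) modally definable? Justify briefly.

Definable; ◇p → □p defines it

Yes: it is partial functionality, defined by the CD schema ◇p → □p.
Suppose ◇p→□p is valid. Take Rxy, Rxz and set V(p)={y}. Then ◇p at x, so □p at x, so p at z, i.e. z=y.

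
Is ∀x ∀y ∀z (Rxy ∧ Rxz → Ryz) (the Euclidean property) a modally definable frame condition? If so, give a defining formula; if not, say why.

Yes: it is the Euclidean property, defined by the 5 schema ◇p → □◇p.
Suppose ◇p→□◇p is valid. Take Rxy, Rxz and set V(p)={y}. Then ◇p at x, so □◇p at x, so ◇p at z, so some w with Rzw has p; w=y, i.e. Rzy. By symmetry of the argument, Ryz.

Yes — defined by ◇p → □◇p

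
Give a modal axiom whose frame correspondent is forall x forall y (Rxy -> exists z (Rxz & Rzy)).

The condition is density. The C4 schema □□s → □s defines it.
Suppose □□s→□s is valid. Take Rxy and set V(s)={w : xR²w}. Then □□s at x, so □s at x, so s at y, i.e. ∃z(Rxz∧Rzy).

□□s → □s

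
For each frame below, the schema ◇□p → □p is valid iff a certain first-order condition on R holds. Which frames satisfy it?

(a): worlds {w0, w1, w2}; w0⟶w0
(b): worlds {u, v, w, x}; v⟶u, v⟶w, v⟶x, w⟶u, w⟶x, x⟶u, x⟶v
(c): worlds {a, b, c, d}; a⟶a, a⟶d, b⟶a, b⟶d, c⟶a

(a)

Frame correspondent (Sahlqvist): ∀x ∀y ∀z (Rxy ∧ Rxz → Ryz) — i.e. the Euclidean property.
(a): holds.
(b): fails — Rvw and Rvw but not Rww.
(c): fails — Rad and Raa but not Rda.
Valid on: (a).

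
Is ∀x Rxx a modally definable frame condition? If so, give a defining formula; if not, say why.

Definable; □r → r defines it

This is a Sahlqvist condition; the T axiom □r → r defines it.
Suppose □r→r is valid. At any x set V(r)={w : Rxw}. Then □r holds at x, so r holds at x, i.e. Rxx.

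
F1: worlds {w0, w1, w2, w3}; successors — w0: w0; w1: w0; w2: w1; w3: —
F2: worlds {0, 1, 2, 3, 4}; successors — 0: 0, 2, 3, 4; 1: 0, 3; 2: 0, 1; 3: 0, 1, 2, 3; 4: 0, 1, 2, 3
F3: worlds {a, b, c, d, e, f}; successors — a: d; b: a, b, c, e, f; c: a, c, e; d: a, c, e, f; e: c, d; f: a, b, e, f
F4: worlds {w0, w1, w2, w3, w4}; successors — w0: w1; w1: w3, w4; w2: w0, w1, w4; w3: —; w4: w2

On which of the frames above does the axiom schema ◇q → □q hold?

Frame correspondent (Sahlqvist): ∀x ∀y ∀z (Rxy ∧ Rxz → y = z) — i.e. partial functionality.
F1: holds.
F2: fails — 0 sees both 0 and 2.
F3: fails — b sees both a and b.
F4: fails — w1 sees both w3 and w4.

F1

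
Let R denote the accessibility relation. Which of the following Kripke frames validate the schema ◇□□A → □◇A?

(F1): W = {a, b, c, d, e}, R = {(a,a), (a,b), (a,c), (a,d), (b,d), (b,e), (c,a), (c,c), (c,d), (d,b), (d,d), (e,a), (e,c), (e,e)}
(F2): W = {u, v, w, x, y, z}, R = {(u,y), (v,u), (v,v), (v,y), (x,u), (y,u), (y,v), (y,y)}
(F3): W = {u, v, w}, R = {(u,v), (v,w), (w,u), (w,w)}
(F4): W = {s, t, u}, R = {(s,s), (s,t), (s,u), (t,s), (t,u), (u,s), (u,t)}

The schema corresponds to a generalized confluence (Geach) condition: ∀x ∀y ∀z ((xRy ∧ xRz) → ∃w (yR²w ∧ zRw)).
(F1): condition met.
(F2): condition met.
(F3): fails — wRu, wRu but no t with uR²t and uRt.
(F4): condition met.
Valid on: (F1), (F2), (F4).

(F1), (F2), (F4)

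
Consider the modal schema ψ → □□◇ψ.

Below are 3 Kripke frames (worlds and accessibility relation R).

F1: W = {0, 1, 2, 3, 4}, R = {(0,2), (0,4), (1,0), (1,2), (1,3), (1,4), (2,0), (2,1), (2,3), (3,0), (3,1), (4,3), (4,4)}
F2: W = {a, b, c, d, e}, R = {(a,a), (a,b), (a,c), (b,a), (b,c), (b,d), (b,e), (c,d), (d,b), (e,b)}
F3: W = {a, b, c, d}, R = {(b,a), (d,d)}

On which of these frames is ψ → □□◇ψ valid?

This is the axiom for a generalized confluence (Geach) condition; its first-order frame correspondent is ∀x ∀z (xR²z → ∃w (x = w ∧ zRw)).
F1: fails — 0R²0 but no w with 0=w and 0Rw.
F2: fails — aR²c but no w with a=w and cRw.
F3: holds.

F3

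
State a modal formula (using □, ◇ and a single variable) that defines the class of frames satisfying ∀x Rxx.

A defining formula is □s → s (the T axiom).

□s → s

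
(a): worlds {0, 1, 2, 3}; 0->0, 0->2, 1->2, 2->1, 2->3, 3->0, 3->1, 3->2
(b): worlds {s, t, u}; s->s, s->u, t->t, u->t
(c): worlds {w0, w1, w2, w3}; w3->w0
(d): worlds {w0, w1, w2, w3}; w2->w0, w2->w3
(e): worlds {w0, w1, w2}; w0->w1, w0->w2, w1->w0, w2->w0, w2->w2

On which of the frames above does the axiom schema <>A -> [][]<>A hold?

(c), (d)

Frame correspondent (Sahlqvist): forall x forall y forall z ((xRy & x R^2 z) -> exists w (y = w & zRw)) — i.e. a generalized confluence (Geach) condition.
(a): fails — 0R0, 0R²1 but no w with 0=w and 1Rw.
(b): fails — sRs, sR²t but no w with s=w and tRw.
(c): ✓.
(d): ✓.
(e): fails — w0Rw1, w0R²w2 but no w with w1=w and w2Rw.
Valid on: (c), (d).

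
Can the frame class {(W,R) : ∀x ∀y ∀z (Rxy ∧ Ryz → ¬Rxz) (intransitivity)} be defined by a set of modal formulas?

Any modally definable frame class is closed under surjective bounded morphisms.
The 3-cycle (worlds a,b,c with a→b→c→a) is intransitive. Mapping every world to a single reflexive point • is a surjective bounded morphism; the reflexive point is not intransitive (R••∧R•• but R••).
So no modal formula (or set of formulas) defines exactly the intransitive frames.

Not modally definable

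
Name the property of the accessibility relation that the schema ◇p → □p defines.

Partial functionality

This is the CD axiom.
Its frame correspondent is partial functionality — ∀x ∀y ∀z (Rxy ∧ Rxz → y = z).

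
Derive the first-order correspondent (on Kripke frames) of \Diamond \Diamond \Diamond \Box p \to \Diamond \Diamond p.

This is a Sahlqvist (Geach-type) schema ◇^3□^1p → □^0◇^2p.
Minimal-valuation argument: fix x; take any y with xR^3y and any z with xR^0z. Set V(p) to the set of worlds R-reachable from y in exactly 1 step. Then □^1p holds at y, so the antecedent holds at x; validity forces ◇^2p at z, giving a w with zR^2w and yR^1w.
First-order correspondent: \forall x \forall y (x R^3 y \to \exists w (yRw \wedge x R^2 w)).

\forall x \forall y (x R^3 y \to \exists w (yRw \wedge x R^2 w))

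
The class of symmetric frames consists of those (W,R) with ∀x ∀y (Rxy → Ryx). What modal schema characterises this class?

The condition is symmetry. The B schema q → □◇q defines it.

q → □◇q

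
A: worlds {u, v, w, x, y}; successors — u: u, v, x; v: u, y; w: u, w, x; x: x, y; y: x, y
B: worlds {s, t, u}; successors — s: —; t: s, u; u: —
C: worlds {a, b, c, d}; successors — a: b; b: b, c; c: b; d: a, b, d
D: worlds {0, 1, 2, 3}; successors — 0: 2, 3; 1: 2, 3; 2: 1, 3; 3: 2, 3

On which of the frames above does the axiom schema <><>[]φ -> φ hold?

Frame correspondent (Sahlqvist): forall x forall y (x R^2 y -> exists w (yRw & x = w)) — i.e. a generalized confluence (Geach) condition.
A: fails — uR²x but no t with xRt and u=t.
B: satisfies the condition.
C: fails — aR²b but no w with bRw and a=w.
D: fails — 0R²1 but no w with 1Rw and 0=w.
Valid on: B.

B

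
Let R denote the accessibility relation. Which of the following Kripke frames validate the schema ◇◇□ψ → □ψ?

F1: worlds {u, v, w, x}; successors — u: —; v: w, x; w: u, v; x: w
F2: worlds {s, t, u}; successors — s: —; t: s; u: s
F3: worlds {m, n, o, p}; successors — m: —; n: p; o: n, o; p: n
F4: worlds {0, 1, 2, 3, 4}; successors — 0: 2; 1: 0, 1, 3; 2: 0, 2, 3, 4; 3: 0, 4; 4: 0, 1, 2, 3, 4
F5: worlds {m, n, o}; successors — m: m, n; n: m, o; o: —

F2

The schema corresponds to a generalized confluence (Geach) condition: ∀x ∀y ∀z ((xR²y ∧ xRz) → ∃w (yRw ∧ z = w)).
F1: fails — vR²u, vRw but no t with uRt and w=t.
F2: holds.
F3: fails — oR²n, oRn but no w with nRw and n=w.
F4: fails — 0R²3, 0R2 but no w with 3Rw and 2=w.
F5: fails — mR²n, mRn but no w with nRw and n=w.
Valid on: F2.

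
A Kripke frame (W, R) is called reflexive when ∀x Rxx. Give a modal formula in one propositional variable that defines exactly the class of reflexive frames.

The condition is reflexivity. The T schema □ψ → ψ defines it.
Suppose □ψ→ψ is valid. At any x set V(ψ)={w : Rxw}. Then □ψ holds at x, so ψ holds at x, i.e. Rxx.

□ψ → ψ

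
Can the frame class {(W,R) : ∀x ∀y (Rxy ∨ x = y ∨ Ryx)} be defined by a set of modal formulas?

Any modally definable frame class is closed under disjoint unions.
Take 4 disjoint single-world reflexive frames: each is trivially connected, but their disjoint union has 4 worlds with no edge between distinct components, so it is not connected.
So the class is not modally definable.

Not definable by any modal formula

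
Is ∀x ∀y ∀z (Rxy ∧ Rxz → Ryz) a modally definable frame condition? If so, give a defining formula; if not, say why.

Yes, by ◇p → □◇p

This is a Sahlqvist condition; the 5 axiom ◇p → □◇p defines it.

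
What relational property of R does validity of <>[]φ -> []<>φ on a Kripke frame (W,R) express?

convergence

Suppose ◇□φ→□◇φ is valid. Take Rxy, Rxz and set V(φ)={w : Ryw}. Then □φ at y so ◇□φ at x, so □◇φ at x, so ◇φ at z, giving w with Rzw and Ryw.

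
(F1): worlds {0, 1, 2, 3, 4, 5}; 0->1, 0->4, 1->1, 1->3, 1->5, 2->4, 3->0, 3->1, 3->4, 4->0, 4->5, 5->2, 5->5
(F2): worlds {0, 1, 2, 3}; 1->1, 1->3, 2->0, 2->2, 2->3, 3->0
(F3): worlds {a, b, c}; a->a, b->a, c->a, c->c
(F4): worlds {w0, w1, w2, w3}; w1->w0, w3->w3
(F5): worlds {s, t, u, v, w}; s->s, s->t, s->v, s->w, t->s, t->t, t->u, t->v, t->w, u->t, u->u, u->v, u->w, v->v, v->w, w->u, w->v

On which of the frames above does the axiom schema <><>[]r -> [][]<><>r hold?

Frame correspondent (Sahlqvist): forall x forall y forall z ((x R^2 y & x R^2 z) -> exists w (yRw & z R^2 w)) — i.e. a generalized confluence (Geach) condition.
(F1): fails — 1R²0, 1R²2 but no w with 0Rw and 2R²w.
(F2): fails — 1R²0, 1R²0 but no w with 0Rw and 0R²w.
(F3): ✓.
(F4): ✓.
(F5): ✓.

(F3), (F4), (F5)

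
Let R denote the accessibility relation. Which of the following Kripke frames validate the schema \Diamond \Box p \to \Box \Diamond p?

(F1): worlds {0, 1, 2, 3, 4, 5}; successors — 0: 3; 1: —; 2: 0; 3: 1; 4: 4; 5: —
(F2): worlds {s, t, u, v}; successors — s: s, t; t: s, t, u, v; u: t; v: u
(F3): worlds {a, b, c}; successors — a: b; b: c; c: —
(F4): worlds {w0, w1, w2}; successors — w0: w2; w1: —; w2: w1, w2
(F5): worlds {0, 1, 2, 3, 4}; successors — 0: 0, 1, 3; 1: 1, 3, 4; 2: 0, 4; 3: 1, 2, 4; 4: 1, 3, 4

This is the axiom for convergence; its first-order frame correspondent is \forall x \forall y \forall z (Rxy \wedge Rxz \to \exists w (Ryw \wedge Rzw)).
(F1): fails — R31 and R31 but 1 and 1 have no common successor.
(F2): fails — Rtv and Rts but v and s have no common successor.
(F3): fails — Rbc and Rbc but c and c have no common successor.
(F4): fails — Rw2w1 and Rw2w1 but w1 and w1 have no common successor.
(F5): satisfies the condition.
Valid on: (F5).

(F5)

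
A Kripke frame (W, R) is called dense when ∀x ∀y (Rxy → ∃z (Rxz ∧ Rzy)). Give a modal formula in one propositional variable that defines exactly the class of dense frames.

The condition is density. The C4 schema □□s → □s defines it.
Suppose □□s→□s is valid. Take Rxy and set V(s)={w : xR²w}. Then □□s at x, so □s at x, so s at y, i.e. ∃z(Rxz∧Rzy).

□□s → □s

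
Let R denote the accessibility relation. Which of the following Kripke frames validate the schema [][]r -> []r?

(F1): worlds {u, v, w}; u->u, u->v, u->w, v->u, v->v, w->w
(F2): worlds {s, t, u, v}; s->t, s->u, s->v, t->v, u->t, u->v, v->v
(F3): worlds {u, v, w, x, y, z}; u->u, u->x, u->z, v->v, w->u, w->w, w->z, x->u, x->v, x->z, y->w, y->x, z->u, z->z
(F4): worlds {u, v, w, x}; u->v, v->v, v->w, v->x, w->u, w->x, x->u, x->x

(F1), (F4)

Frame correspondent (Sahlqvist): forall x forall y (Rxy -> exists z (Rxz & Rzy)) — i.e. density.
(F1): holds.
(F2): fails — Rut but no z with Ruz and Rzt.
(F3): fails — Ryx but no t with Ryt and Rtx.
(F4): holds.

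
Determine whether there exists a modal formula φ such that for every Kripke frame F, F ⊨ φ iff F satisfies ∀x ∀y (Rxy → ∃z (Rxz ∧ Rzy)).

Yes, by □□r → □r

This is a Sahlqvist condition; the C4 axiom □□r → □r defines it.
Suppose □□r→□r is valid. Take Rxy and set V(r)={w : xR²w}. Then □□r at x, so □r at x, so r at y, i.e. ∃z(Rxz∧Rzy).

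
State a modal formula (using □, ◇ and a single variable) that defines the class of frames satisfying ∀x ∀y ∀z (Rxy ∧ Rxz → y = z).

A defining formula is ◇ψ → □ψ (the CD axiom).
Suppose ◇ψ→□ψ is valid. Take Rxy, Rxz and set V(ψ)={y}. Then ◇ψ at x, so □ψ at x, so ψ at z, i.e. z=y.

◇ψ → □ψ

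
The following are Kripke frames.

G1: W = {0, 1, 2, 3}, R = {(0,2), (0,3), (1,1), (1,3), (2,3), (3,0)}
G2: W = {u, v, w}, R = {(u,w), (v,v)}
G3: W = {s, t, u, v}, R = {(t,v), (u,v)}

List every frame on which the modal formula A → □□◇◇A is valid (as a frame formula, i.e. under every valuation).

G2, G3

This is the axiom for a generalized confluence (Geach) condition; its first-order frame correspondent is ∀x ∀z (xR²z → ∃w (x = w ∧ zR²w)).
G1: fails — 0R²3 but no w with 0=w and 3R²w.
G2: satisfies the condition.
G3: satisfies the condition.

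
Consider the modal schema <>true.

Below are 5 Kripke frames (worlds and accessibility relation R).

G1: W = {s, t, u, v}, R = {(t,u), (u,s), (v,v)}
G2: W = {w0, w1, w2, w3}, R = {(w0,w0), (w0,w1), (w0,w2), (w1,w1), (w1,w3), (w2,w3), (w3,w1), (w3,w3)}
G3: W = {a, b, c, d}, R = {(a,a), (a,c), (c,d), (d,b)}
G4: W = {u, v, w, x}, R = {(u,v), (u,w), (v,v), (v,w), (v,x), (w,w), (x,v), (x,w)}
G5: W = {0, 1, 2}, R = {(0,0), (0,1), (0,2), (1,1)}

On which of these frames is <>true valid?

This is the axiom for seriality; its first-order frame correspondent is forall x exists y Rxy.
G1: fails — world s has no successor.
G2: holds.
G3: fails — world b has no successor.
G4: holds.
G5: fails — world 2 has no successor.

G2, G4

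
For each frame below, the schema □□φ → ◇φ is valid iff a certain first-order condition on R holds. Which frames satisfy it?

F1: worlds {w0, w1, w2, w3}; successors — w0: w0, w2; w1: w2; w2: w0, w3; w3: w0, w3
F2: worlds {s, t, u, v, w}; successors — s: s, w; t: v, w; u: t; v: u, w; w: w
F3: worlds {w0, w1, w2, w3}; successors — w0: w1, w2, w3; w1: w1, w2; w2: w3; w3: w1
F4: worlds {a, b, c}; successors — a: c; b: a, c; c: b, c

F4

This is the axiom for a generalized confluence (Geach) condition; its first-order frame correspondent is ∀x ∃w (xR²w ∧ xRw).
F1: fails — at w1 but no w with w1R²w and w1Rw.
F2: fails — at u but no w* with uR²w* and uRw*.
F3: fails — at w2 but no w with w2R²w and w2Rw.
F4: ✓.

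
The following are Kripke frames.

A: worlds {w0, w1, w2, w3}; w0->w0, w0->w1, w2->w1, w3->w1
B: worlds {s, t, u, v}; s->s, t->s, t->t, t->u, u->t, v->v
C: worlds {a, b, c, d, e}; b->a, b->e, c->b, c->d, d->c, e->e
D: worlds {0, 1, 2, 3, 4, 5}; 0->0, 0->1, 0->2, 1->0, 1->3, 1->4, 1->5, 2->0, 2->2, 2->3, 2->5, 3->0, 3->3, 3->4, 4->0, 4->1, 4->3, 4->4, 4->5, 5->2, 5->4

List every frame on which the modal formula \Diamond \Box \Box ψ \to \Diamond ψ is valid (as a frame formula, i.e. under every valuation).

B, D

Frame correspondent (Sahlqvist): \forall x \forall y (xRy \to \exists w (y R^2 w \wedge xRw)) — i.e. a generalized confluence (Geach) condition.
A: fails — w0Rw1 but no w with w1R²w and w0Rw.
B: ✓.
C: fails — bRa but no w with aR²w and bRw.
D: ✓.
Valid on: B, D.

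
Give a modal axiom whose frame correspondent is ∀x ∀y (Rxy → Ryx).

q → □◇q

A defining formula is q → □◇q (the B axiom).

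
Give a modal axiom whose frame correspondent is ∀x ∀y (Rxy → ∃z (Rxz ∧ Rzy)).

The condition is density. The C4 schema □□q → □q defines it.
Suppose □□q→□q is valid. Take Rxy and set V(q)={w : xR²w}. Then □□q at x, so □q at x, so q at y, i.e. ∃z(Rxz∧Rzy).

□□q → □q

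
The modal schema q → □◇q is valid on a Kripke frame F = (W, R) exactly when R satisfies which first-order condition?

Suppose q→□◇q is valid. Take Rxy and set V(q)={x}. Then q at x, so □◇q at x, so ◇q at y, so some z with Ryz has q; z=x, i.e. Ryx.

symmetry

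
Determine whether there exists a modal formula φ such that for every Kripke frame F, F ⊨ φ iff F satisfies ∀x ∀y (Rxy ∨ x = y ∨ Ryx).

Not modally definable

If a class were modally definable it would be closed under disjoint unions (Goldblatt–Thomason).
Take 4 disjoint single-world reflexive frames: each is trivially connected, but their disjoint union has 4 worlds with no edge between distinct components, so it is not connected.
So the class is not modally definable.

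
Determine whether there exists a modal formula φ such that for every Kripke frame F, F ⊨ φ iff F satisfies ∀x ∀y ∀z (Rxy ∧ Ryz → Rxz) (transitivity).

Definable; □r → □□r defines it

Yes: it is transitivity, defined by the 4 schema □r → □□r.
Suppose □r→□□r is valid. Take Rxy, Ryz and set V(r)={w : Rxw}. Then □r at x, so □□r at x, so □r at y, so r at z, i.e. Rxz.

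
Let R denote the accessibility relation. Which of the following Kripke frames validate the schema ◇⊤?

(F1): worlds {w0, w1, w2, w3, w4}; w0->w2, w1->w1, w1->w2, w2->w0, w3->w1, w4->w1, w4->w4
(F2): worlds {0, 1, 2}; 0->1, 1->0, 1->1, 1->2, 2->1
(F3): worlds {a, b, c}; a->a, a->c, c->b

(F1), (F2)

The schema corresponds to seriality: ∀x ∃y Rxy.
(F1): ✓.
(F2): ✓.
(F3): fails — world b has no successor.
Valid on: (F1), (F2).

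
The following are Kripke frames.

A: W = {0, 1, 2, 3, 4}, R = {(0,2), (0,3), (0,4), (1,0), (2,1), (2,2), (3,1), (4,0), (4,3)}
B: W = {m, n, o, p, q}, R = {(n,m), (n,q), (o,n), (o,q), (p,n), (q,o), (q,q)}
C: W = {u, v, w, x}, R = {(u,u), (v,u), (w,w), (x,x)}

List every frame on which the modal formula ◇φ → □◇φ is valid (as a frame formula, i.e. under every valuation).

The schema corresponds to the Euclidean property: ∀x ∀y ∀z (Rxy ∧ Rxz → Ryz).
A: fails — R02 and R04 but not R24.
B: fails — Rnq and Rnm but not Rqm.
C: condition met.
Valid on: C.

C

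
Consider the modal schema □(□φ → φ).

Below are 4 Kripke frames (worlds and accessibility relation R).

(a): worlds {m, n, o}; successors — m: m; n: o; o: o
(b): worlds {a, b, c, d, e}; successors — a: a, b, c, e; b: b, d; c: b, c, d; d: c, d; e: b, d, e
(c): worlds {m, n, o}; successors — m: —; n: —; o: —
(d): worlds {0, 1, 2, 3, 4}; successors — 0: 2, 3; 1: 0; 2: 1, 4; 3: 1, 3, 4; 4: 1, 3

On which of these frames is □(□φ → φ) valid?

(a), (b), (c)

The schema corresponds to shift-reflexivity: ∀x ∀y (Rxy → Ryy).
(a): satisfies the condition.
(b): satisfies the condition.
(c): satisfies the condition.
(d): fails — R10 but not R00.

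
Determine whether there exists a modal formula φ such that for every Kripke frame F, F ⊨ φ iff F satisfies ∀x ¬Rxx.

Not definable by any modal formula

If a class were modally definable it would be closed under surjective bounded morphisms (Goldblatt–Thomason).
The 2-cycle (worlds 0,1 with 0→1→0) is irreflexive, and the map sending every world to a single reflexive point • is a surjective bounded morphism (forth: every edge maps to (•,•); back: every world has a successor). So any modal formula valid on the 2-cycle is also valid on the reflexive point, which is not irreflexive.
So no modal formula (or set of formulas) defines exactly the irreflexive frames.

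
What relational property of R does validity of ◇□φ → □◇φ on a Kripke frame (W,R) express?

convergence: ∀x ∀y ∀z (Rxy ∧ Rxz → ∃w (Ryw ∧ Rzw))

Suppose ◇□φ→□◇φ is valid. Take Rxy, Rxz and set V(φ)={w : Ryw}. Then □φ at y so ◇□φ at x, so □◇φ at x, so ◇φ at z, giving w with Rzw and Ryw.
Conversely, on a frame with convergence the schema holds at every world under every valuation.
So the correspondent is convergence.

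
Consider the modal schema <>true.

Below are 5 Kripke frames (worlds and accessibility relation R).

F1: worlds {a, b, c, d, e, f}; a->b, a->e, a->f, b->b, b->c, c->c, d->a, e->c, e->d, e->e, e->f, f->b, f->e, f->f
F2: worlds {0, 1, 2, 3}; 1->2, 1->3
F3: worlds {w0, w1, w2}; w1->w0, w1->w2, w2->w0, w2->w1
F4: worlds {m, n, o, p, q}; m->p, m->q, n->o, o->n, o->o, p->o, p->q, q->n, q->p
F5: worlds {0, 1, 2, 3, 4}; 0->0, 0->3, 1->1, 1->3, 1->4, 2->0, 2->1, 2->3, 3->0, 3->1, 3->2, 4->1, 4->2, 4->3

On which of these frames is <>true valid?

F1, F4, F5

Frame correspondent (Sahlqvist): forall x exists y Rxy — i.e. seriality.
F1: ✓.
F2: fails — world 0 has no successor.
F3: fails — world w0 has no successor.
F4: ✓.
F5: ✓.
Valid on: F1, F4, F5.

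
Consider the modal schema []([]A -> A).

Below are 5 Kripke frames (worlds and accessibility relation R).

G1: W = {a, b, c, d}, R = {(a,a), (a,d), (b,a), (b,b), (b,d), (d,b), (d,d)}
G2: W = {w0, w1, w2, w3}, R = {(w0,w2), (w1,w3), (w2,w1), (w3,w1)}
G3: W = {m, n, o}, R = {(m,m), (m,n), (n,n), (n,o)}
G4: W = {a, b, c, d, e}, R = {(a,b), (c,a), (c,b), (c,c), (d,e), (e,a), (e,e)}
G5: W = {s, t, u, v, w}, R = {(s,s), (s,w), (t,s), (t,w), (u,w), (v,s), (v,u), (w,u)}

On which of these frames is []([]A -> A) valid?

G1

This is the axiom for shift-reflexivity; its first-order frame correspondent is forall x forall y (Rxy -> Ryy).
G1: ✓.
G2: fails — Rw0w2 but not Rw2w2.
G3: fails — Rno but not Roo.
G4: fails — Rea but not Raa.
G5: fails — Ruw but not Rww.
Valid on: G1.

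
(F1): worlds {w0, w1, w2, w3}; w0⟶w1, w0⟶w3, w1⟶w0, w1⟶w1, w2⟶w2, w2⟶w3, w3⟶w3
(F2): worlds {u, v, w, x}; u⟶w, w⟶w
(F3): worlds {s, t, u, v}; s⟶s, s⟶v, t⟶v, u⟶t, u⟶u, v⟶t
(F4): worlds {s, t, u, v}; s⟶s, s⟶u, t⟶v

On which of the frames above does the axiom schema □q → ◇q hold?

(F1), (F3)

Frame correspondent (Sahlqvist): ∀x ∃y Rxy — i.e. seriality.
(F1): ✓.
(F2): fails — world v has no successor.
(F3): ✓.
(F4): fails — world u has no successor.
Valid on: (F1), (F3).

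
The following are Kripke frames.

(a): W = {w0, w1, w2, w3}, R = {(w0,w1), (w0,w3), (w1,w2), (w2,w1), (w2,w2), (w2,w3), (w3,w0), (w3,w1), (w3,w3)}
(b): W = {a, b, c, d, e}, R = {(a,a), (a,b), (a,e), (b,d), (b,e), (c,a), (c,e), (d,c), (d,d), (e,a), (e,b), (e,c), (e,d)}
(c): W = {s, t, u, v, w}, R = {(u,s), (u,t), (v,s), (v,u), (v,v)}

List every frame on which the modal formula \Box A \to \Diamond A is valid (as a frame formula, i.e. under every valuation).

This is the axiom for seriality; its first-order frame correspondent is \forall x \exists y Rxy.
(a): holds.
(b): holds.
(c): fails — world s has no successor.

(a), (b)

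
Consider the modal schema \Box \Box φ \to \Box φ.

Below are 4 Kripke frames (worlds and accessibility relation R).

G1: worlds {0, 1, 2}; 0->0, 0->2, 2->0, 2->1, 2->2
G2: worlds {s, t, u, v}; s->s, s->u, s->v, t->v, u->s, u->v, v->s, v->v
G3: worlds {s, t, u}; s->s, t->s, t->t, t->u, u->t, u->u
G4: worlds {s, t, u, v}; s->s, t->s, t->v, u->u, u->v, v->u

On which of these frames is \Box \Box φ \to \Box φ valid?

Frame correspondent (Sahlqvist): \forall x \forall y (Rxy \to \exists z (Rxz \wedge Rzy)) — i.e. density.
G1: satisfies the condition.
G2: satisfies the condition.
G3: satisfies the condition.
G4: fails — Rtv but no z with Rtz and Rzv.
Valid on: G1, G2, G3.

G1, G2, G3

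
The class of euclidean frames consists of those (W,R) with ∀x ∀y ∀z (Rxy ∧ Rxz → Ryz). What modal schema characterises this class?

◇s → □◇s

The condition is the Euclidean property. The 5 schema ◇s → □◇s defines it.
Suppose ◇s→□◇s is valid. Take Rxy, Rxz and set V(s)={y}. Then ◇s at x, so □◇s at x, so ◇s at z, so some w with Rzw has s; w=y, i.e. Rzy. By symmetry of the argument, Ryz.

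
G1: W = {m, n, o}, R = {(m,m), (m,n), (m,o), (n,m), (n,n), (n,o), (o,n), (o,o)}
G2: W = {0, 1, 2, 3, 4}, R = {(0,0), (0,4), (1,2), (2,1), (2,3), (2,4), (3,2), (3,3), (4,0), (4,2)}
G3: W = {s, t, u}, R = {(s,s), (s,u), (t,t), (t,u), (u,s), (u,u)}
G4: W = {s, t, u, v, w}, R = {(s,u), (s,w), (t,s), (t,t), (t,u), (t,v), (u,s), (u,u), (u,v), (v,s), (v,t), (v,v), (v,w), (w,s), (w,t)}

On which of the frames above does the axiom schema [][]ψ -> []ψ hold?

G1, G3

The schema corresponds to density: forall x forall y (Rxy -> exists z (Rxz & Rzy)).
G1: ✓.
G2: fails — R12 but no z with R1z and Rz2.
G3: ✓.
G4: fails — Rsw but no z with Rsz and Rzw.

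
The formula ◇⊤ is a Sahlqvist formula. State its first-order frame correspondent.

◇⊤ holds at w iff w has a successor, so frame-validity of ◇⊤ is exactly seriality. Equivalently via □A → ◇A:
Suppose □A→◇A is valid. At any x set V(A)=W. Then □A at x, so ◇A at x, so x has a successor.
The converse is a direct semantic check.
Frame condition: ∀x ∃y Rxy.

seriality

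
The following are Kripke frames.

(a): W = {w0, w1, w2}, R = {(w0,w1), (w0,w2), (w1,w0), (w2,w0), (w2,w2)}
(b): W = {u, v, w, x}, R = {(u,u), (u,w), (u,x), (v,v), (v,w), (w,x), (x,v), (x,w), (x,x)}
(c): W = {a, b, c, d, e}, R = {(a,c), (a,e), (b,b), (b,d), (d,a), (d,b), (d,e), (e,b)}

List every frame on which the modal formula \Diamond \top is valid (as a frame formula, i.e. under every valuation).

Frame correspondent (Sahlqvist): \forall x \exists y Rxy — i.e. seriality.
(a): condition met.
(b): condition met.
(c): fails — world c has no successor.
Valid on: (a), (b).

(a), (b)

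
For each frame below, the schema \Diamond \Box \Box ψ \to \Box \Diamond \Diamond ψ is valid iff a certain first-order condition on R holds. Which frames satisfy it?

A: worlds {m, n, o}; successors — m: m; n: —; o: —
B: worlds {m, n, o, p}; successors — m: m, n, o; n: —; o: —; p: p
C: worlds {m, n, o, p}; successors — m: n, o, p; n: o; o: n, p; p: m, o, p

A, C

This is the axiom for a generalized confluence (Geach) condition; its first-order frame correspondent is \forall x \forall y \forall z ((xRy \wedge xRz) \to \exists w (y R^2 w \wedge z R^2 w)).
A: ✓.
B: fails — mRm, mRn but no w with mR²w and nR²w.
C: ✓.
Valid on: A, C.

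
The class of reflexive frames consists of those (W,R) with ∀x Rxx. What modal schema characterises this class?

□q → q

The condition is reflexivity. The T schema □q → q defines it.
Suppose □q→q is valid. At any x set V(q)={w : Rxw}. Then □q holds at x, so q holds at x, i.e. Rxx.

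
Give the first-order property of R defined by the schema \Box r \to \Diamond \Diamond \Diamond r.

This is a Sahlqvist (Geach-type) schema ◇^0□^1r → □^0◇^3r.
First-order correspondent: \forall x \exists w (xRw \wedge x R^3 w).

\forall x \exists w (xRw \wedge x R^3 w)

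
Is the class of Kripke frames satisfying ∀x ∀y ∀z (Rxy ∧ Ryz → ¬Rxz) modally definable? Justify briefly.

Modal frame validity is preserved under surjective bounded morphisms.
The 3-cycle (worlds 0,1,2 with 0→1→2→0) is intransitive. Mapping every world to a single reflexive point • is a surjective bounded morphism; the reflexive point is not intransitive (R••∧R•• but R••).
Hence intransitivity is not modally definable.

No — not modally definable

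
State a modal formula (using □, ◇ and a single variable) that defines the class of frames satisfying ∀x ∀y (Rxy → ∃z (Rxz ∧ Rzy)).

This is density; the standard corresponding axiom is C4: □□p → □p.
Suppose □□p→□p is valid. Take Rxy and set V(p)={w : xR²w}. Then □□p at x, so □p at x, so p at y, i.e. ∃z(Rxz∧Rzy).

□□p → □p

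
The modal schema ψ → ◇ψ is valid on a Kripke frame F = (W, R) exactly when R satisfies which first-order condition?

reflexivity

Replacing ψ by ¬ψ and contraposing gives the equivalent schema □ψ → ψ.
Suppose □ψ→ψ is valid. At any x set V(ψ)={w : Rxw}. Then □ψ holds at x, so ψ holds at x, i.e. Rxx.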